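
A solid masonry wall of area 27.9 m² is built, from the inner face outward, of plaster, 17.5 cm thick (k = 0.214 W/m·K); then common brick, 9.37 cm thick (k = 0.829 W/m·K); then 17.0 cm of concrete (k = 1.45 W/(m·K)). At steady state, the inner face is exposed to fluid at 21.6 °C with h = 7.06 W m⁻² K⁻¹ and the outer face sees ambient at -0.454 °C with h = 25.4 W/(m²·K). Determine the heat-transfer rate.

Q = 501 W

Treat each layer as a resistance in series:
  R_conv,in = 1/(hA) = 1/(7.06·27.9) = 0.005077 K/W
  R_plaster = L/(kA) = 0.175/(0.214·27.9) = 0.02931 K/W
  R_common brick = L/(kA) = 0.0937/(0.829·27.9) = 0.004051 K/W
  R_concrete = L/(kA) = 0.170/(1.45·27.9) = 0.004202 K/W
  R_conv,out = 1/(hA) = 1/(25.4·27.9) = 0.001411 K/W
ΣR = 0.005077 + 0.02931 + 0.004051 + 0.004202 + 0.001411 = 0.04405 K/W
Q = ΔT/ΣR = (21.6 °C − -0.454 °C)/0.04405 = 501 W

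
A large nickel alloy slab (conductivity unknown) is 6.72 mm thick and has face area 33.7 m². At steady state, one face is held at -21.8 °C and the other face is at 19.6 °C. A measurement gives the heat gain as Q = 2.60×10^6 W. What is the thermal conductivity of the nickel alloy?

k = 12.5 W/m·K

ΣR = ΔT/Q = |-21.8 − 19.6|/2.60×10^6 = 1.592×10^-5 K/W
L/(kA) = 1.592×10^-5 ⇒ k = 0.00672/(1.592×10^-5·33.7) = 12.5 W/m·K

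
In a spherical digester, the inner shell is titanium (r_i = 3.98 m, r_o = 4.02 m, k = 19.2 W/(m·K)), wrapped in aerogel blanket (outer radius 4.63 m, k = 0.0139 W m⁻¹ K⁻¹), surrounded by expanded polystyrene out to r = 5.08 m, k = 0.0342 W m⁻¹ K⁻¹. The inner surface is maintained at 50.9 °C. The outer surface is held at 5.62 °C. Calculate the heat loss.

Resistance network (inner→outer):
  R_titanium = (1/3.98 − 1/4.02)/(4πk) = 0.002500/(4π·19.2) = 1.036×10^-5 K/W
  R_aerogel blanket = (1/4.02 − 1/4.63)/(4πk) = 0.03277/(4π·0.0139) = 0.1876 K/W
  R_expanded polystyrene = (1/4.63 − 1/5.08)/(4πk) = 0.01913/(4π·0.0342) = 0.04452 K/W
ΣR = 1.036×10^-5 + 0.1876 + 0.04452 = 0.2321 K/W
Q = ΔT/ΣR = (50.9 °C − 5.62 °C)/0.2321 = 195 W

Q = 195 W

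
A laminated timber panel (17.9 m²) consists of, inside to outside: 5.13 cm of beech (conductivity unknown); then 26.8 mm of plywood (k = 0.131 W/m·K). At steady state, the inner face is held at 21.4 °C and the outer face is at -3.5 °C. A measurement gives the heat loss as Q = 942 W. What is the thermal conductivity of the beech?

ΣR = ΔT/Q = |21.4 − -3.5|/942 = 0.02643 K/W
Known resistances:
  R_plywood = L/(kA) = 0.0268/(0.131·17.9) = 0.01143 K/W
R_beech = ΣR − ΣR_known = 0.02643 − 0.01143 = 0.01500 K/W
L/(kA) = 0.01500 ⇒ k = 0.0513/(0.01500·17.9) = 0.191 W/m·K

k = 0.191 W/m·K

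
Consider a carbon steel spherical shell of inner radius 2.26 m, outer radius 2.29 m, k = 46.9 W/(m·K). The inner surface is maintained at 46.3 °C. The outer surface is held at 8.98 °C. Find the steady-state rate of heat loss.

Q = 3790 kW

Q = 4πk·ΔT/(1/r₁ − 1/r₂) = 4π × 46.9 × 37.32 / (1/2.26 − 1/2.29) = 3.79×10^6 W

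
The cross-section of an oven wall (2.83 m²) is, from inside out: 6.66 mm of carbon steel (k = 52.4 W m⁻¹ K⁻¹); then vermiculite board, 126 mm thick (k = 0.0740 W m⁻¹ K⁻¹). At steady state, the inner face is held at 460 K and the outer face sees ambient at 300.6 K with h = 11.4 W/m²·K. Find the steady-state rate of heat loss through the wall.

Q = 252 W

Series thermal resistances, inner to outer:
  R_carbon steel = L/(kA) = 0.00666/(52.4·2.83) = 4.491×10^-5 K/W
  R_vermiculite board = L/(kA) = 0.126/(0.0740·2.83) = 0.6017 K/W
  R_conv,out = 1/(hA) = 1/(11.4·2.83) = 0.03100 K/W
ΣR = 4.491×10^-5 + 0.6017 + 0.03100 = 0.6327 K/W
Q = ΔT/ΣR = (460 K − 300.6 K)/0.6327 = 252 W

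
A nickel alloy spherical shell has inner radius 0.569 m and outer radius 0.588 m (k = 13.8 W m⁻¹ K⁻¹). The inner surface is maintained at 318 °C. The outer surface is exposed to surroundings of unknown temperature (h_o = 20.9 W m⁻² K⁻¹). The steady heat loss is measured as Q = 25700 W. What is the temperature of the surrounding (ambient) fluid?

T_out = 26.6 °C

Series resistances:
  R_nickel alloy = (1/0.569 − 1/0.588)/(4πk) = 0.05679/(4π·13.8) = 3.275×10^-4 K/W
  R_conv,out = 1/(4πr²h) = 1/(4π·0.588²·20.9) = 0.01101 K/W
ΣR = 0.01134 K/W
ΔT = Q·ΣR = 25700 × 0.01134 = 291.4 K
Heat flows outward, so T_out = T_in − ΔT = 318 − 291.4 = 26.6 °C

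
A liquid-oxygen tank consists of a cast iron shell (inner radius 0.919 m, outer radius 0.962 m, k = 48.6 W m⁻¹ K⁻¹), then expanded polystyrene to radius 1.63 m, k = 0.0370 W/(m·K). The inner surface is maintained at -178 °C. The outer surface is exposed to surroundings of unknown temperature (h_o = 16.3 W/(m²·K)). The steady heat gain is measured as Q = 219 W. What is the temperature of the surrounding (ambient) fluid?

Series resistances:
  R_cast iron = (1/0.919 − 1/0.962)/(4πk) = 0.04864/(4π·48.6) = 7.964×10^-5 K/W
  R_expanded polystyrene = (1/0.962 − 1/1.63)/(4πk) = 0.4260/(4π·0.0370) = 0.9162 K/W
  R_conv,out = 1/(4πr²h) = 1/(4π·1.63²·16.3) = 0.001837 K/W
ΣR = 0.9181 K/W
ΔT = Q·ΣR = 219 × 0.9181 = 201.1 K
Heat flows inward, so T_out = T_in + ΔT = -178 + 201.1 = 23.1 °C

T_out = 23.1 °C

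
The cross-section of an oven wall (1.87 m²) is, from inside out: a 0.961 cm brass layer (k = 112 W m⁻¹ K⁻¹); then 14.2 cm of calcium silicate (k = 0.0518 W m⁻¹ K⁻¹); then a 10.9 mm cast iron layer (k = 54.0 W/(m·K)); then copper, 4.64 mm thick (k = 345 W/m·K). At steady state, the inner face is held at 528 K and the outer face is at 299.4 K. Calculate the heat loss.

Q = 156 W

Resistance network (inner→outer):
  R_brass = L/(kA) = 0.00961/(112·1.87) = 4.588×10^-5 K/W
  R_calcium silicate = L/(kA) = 0.142/(0.0518·1.87) = 1.466 K/W
  R_cast iron = L/(kA) = 0.0109/(54.0·1.87) = 1.079×10^-4 K/W
  R_copper = L/(kA) = 0.00464/(345·1.87) = 7.192×10^-6 K/W
ΣR = 4.588×10^-5 + 1.466 + 1.079×10^-4 + 7.192×10^-6 = 1.466 K/W
Q = ΔT/ΣR = (528 K − 299.4 K)/1.466 = 156 W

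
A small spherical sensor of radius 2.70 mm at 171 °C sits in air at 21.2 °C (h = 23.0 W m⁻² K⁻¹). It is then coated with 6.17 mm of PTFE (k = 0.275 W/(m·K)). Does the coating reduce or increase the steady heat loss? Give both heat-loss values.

increases: 0.316 → 1.26 W

Critical radius for a sphere: r_cr = 2k/h = 0.0239 m = 2.39 cm.
Outer radius after coating: r₂ = 0.00270 + 0.00617 = 0.00887 m.
Since r₁ < r_cr and r₂ ≤ r_cr, the coating moves toward the maximum at r_cr — heat loss rises.
Bare: R = 1/(4πr₁²h) = 474.6 K/W; Q = 149.8/474.6 = 0.316 W.
Coated: R = R_cond + R_conv = 118.5 K/W; Q = 149.8/118.5 = 1.26 W.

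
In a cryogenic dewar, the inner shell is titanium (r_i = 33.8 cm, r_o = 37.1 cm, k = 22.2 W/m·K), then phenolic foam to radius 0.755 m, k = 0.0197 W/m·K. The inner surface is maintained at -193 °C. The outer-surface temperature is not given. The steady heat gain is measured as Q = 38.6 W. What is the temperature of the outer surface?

T_out = 20.8 °C

Series resistances:
  R_titanium = (1/0.338 − 1/0.371)/(4πk) = 0.2632/(4π·22.2) = 9.433×10^-4 K/W
  R_phenolic foam = (1/0.371 − 1/0.755)/(4πk) = 1.371/(4π·0.0197) = 5.538 K/W
ΣR = 5.539 K/W
ΔT = Q·ΣR = 38.6 × 5.539 = 213.8 K
Heat flows inward, so T_out = T_in + ΔT = -193 + 213.8 = 20.8 °C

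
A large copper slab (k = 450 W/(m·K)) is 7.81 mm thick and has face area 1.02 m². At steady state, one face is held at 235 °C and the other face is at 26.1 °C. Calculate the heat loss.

Q = 1.23×10^7 W

Q = kA·ΔT/L = 450 × 1.02 × |235 °C − 26.1 °C| / 0.00781 = 1.23×10^7 W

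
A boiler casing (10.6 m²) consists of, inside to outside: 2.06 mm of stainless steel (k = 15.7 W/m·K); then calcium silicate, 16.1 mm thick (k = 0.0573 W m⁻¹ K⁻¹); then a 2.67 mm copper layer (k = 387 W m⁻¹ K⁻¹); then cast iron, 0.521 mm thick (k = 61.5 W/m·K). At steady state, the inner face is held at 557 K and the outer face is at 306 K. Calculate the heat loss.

Q = 9460 W

Resistance network (inner→outer):
  R_stainless steel = L/(kA) = 0.00206/(15.7·10.6) = 1.238×10^-5 K/W
  R_calcium silicate = L/(kA) = 0.0161/(0.0573·10.6) = 0.02651 K/W
  R_copper = L/(kA) = 0.00267/(387·10.6) = 6.509×10^-7 K/W
  R_cast iron = L/(kA) = 5.21×10^-4/(61.5·10.6) = 7.992×10^-7 K/W
ΣR = 1.238×10^-5 + 0.02651 + 6.509×10^-7 + 7.992×10^-7 = 0.02652 K/W
Q = ΔT/ΣR = (557 K − 306 K)/0.02652 = 9460 W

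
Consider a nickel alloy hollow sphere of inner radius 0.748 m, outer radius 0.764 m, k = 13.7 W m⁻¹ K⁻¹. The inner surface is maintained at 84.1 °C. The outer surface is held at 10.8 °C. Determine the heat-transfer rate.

Q = 451 kW

Q = 4πk·ΔT/(1/r₁ − 1/r₂) = 4π × 13.7 × 73.3 / (1/0.748 − 1/0.764) = 4.51×10^5 W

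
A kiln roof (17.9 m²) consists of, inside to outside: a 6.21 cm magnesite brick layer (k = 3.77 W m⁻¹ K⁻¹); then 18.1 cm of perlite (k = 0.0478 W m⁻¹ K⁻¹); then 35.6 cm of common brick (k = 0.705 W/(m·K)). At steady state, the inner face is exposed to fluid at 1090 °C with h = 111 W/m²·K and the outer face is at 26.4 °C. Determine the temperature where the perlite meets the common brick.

Treat each layer as a resistance in series:
  R_conv,in = 1/(hA) = 1/(111·17.9) = 5.033×10^-4 K/W
  R_magnesite brick = L/(kA) = 0.0621/(3.77·17.9) = 9.202×10^-4 K/W
  R_perlite = L/(kA) = 0.181/(0.0478·17.9) = 0.2115 K/W
  R_common brick = L/(kA) = 0.356/(0.705·17.9) = 0.02821 K/W
ΣR = 5.033×10^-4 + 9.202×10^-4 + 0.2115 + 0.02821 = 0.2411 K/W
Q = ΔT/ΣR = (1090 °C − 26.4 °C)/0.2411 = 4411 W
From the inner boundary to the perlite/common brick interface, ΣR_partial = 0.2129 K/W.
T_interface = T_in − Q·ΣR_partial = 1090 °C − (4411)(0.2129) = 151 °C

T = 151 °C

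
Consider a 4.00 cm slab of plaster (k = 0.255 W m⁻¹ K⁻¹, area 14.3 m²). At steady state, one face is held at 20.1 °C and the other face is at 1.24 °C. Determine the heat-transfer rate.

Q = 1720 W

Q = kA·ΔT/L = 0.255 × 14.3 × |20.1 °C − 1.24 °C| / 0.0400 = 1720 W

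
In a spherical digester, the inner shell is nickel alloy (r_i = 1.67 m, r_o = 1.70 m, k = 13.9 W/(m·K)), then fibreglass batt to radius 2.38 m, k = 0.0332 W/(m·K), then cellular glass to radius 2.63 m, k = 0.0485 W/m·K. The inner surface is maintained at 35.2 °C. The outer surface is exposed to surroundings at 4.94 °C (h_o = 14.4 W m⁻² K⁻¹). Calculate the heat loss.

Resistance network (inner→outer):
  R_nickel alloy = (1/1.67 − 1/1.70)/(4πk) = 0.01057/(4π·13.9) = 6.050×10^-5 K/W
  R_fibreglass batt = (1/1.70 − 1/2.38)/(4πk) = 0.1681/(4π·0.0332) = 0.4028 K/W
  R_cellular glass = (1/2.38 − 1/2.63)/(4πk) = 0.03994/(4π·0.0485) = 0.06553 K/W
  R_conv,out = 1/(4πr²h) = 1/(4π·2.63²·14.4) = 7.989×10^-4 K/W
ΣR = 6.050×10^-5 + 0.4028 + 0.06553 + 7.989×10^-4 = 0.4692 K/W
Q = ΔT/ΣR = (35.2 °C − 4.94 °C)/0.4692 = 64.5 W

Q = 64.5 W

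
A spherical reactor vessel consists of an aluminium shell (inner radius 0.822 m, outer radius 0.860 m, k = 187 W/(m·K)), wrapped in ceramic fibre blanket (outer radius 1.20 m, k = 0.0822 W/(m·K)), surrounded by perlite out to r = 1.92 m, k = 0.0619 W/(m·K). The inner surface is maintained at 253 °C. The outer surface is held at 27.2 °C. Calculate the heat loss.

Q = 313 W

Series thermal resistances, inner to outer:
  R_aluminium = (1/0.822 − 1/0.860)/(4πk) = 0.05375/(4π·187) = 2.288×10^-5 K/W
  R_ceramic fibre blanket = (1/0.860 − 1/1.20)/(4πk) = 0.3295/(4π·0.0822) = 0.3189 K/W
  R_perlite = (1/1.20 − 1/1.92)/(4πk) = 0.3125/(4π·0.0619) = 0.4017 K/W
ΣR = 2.288×10^-5 + 0.3189 + 0.4017 = 0.7206 K/W
Q = ΔT/ΣR = (253 °C − 27.2 °C)/0.7206 = 313 W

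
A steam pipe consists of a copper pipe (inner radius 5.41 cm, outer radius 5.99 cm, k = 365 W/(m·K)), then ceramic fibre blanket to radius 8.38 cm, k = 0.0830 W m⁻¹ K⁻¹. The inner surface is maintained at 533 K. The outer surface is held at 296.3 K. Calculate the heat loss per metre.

Series thermal resistances, inner to outer:
  R'_copper = ln(0.0599/0.0541)/(2πk) = 0.1018/(2π·365) = 4.441×10^-5 m·K/W
  R'_ceramic fibre blanket = ln(0.0838/0.0599)/(2πk) = 0.3358/(2π·0.0830) = 0.6438 m·K/W
ΣR = 4.441×10^-5 + 0.6438 = 0.6438 m·K/W
Q' = ΔT/ΣR = (533 K − 296.3 K)/0.6438 = 368 W/m

Q' = 368 W/m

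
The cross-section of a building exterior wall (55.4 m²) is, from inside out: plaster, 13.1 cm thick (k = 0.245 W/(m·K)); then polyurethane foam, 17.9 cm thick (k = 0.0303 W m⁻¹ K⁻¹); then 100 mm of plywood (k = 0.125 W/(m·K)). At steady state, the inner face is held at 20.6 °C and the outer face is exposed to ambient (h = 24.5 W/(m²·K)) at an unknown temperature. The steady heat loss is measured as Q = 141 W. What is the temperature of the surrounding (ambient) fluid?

Series resistances:
  R_plaster = L/(kA) = 0.131/(0.245·55.4) = 0.009652 K/W
  R_polyurethane foam = L/(kA) = 0.179/(0.0303·55.4) = 0.1066 K/W
  R_plywood = L/(kA) = 0.100/(0.125·55.4) = 0.01444 K/W
  R_conv,out = 1/(hA) = 1/(24.5·55.4) = 7.368×10^-4 K/W
ΣR = 0.1315 K/W
ΔT = Q·ΣR = 141 × 0.1315 = 18.54 K
Heat flows outward, so T_out = T_in − ΔT = 20.6 − 18.54 = 2.06 °C

T_out = 2.06 °C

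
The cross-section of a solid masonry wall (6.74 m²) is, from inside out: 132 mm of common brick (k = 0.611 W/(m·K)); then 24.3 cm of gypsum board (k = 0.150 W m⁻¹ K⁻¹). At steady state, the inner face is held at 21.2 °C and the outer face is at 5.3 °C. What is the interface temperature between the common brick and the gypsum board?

T = 19.3 °C

Series thermal resistances, inner to outer:
  R_common brick = L/(kA) = 0.132/(0.611·6.74) = 0.03205 K/W
  R_gypsum board = L/(kA) = 0.243/(0.150·6.74) = 0.2404 K/W
ΣR = 0.03205 + 0.2404 = 0.2725 K/W
Q = ΔT/ΣR = (21.2 °C − 5.3 °C)/0.2725 = 58.35 W
From the inner boundary to the common brick/gypsum board interface, ΣR_partial = 0.03205 K/W.
T_interface = T_in − Q·ΣR_partial = 21.2 °C − (58.35)(0.03205) = 19.3 °C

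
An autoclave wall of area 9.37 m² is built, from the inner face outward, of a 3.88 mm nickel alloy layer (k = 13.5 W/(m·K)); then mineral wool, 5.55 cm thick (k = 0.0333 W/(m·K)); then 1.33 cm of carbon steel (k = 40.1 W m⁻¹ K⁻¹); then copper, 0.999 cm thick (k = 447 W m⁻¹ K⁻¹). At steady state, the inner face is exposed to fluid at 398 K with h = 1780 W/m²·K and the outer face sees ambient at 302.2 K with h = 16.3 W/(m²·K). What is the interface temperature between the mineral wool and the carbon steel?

T = 305.6 K

Treat each layer as a resistance in series:
  R_conv,in = 1/(hA) = 1/(1780·9.37) = 5.996×10^-5 K/W
  R_nickel alloy = L/(kA) = 0.00388/(13.5·9.37) = 3.067×10^-5 K/W
  R_mineral wool = L/(kA) = 0.0555/(0.0333·9.37) = 0.1779 K/W
  R_carbon steel = L/(kA) = 0.0133/(40.1·9.37) = 3.540×10^-5 K/W
  R_copper = L/(kA) = 0.00999/(447·9.37) = 2.385×10^-6 K/W
  R_conv,out = 1/(hA) = 1/(16.3·9.37) = 0.006547 K/W
ΣR = 5.996×10^-5 + 3.067×10^-5 + 0.1779 + 3.540×10^-5 + 2.385×10^-6 + 0.006547 = 0.1846 K/W
Q = ΔT/ΣR = (398 K − 302.2 K)/0.1846 = 519.0 W
From the inner boundary to the mineral wool/carbon steel interface, ΣR_partial = 0.1780 K/W.
T_interface = T_in − Q·ΣR_partial = 398 K − (519.0)(0.1780) = 305.6 K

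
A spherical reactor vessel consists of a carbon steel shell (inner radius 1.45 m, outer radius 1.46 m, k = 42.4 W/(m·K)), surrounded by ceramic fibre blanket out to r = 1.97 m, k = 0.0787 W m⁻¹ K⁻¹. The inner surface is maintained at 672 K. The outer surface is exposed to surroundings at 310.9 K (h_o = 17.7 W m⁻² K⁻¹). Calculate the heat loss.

Q = 2.00 kW

Resistance network (inner→outer):
  R_carbon steel = (1/1.45 − 1/1.46)/(4πk) = 0.004724/(4π·42.4) = 8.866×10^-6 K/W
  R_ceramic fibre blanket = (1/1.46 − 1/1.97)/(4πk) = 0.1773/(4π·0.0787) = 0.1793 K/W
  R_conv,out = 1/(4πr²h) = 1/(4π·1.97²·17.7) = 0.001158 K/W
ΣR = 8.866×10^-6 + 0.1793 + 0.001158 = 0.1805 K/W
Q = ΔT/ΣR = (672 K − 310.9 K)/0.1805 = 2000 W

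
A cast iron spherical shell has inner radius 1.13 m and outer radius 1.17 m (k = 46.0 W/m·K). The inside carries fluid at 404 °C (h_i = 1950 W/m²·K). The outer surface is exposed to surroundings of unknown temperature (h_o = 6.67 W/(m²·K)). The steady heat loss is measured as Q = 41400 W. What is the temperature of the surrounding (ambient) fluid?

Series resistances:
  R_conv,in = 1/(4πr²h) = 1/(4π·1.13²·1950) = 3.196×10^-5 K/W
  R_cast iron = (1/1.13 − 1/1.17)/(4πk) = 0.03025/(4π·46.0) = 5.234×10^-5 K/W
  R_conv,out = 1/(4πr²h) = 1/(4π·1.17²·6.67) = 0.008716 K/W
ΣR = 0.008800 K/W
ΔT = Q·ΣR = 41400 × 0.008800 = 364.3 K
Heat flows outward, so T_out = T_in − ΔT = 404 − 364.3 = 39.7 °C

T_out = 39.7 °C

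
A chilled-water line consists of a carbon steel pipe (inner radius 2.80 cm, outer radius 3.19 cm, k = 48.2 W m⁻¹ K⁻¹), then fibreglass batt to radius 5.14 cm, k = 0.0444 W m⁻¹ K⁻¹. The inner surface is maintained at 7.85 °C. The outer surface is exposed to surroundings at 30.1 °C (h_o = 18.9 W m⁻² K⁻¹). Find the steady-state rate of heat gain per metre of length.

Resistance network (inner→outer):
  R'_carbon steel = ln(0.0319/0.0280)/(2πk) = 0.1304/(2π·48.2) = 4.306×10^-4 m·K/W
  R'_fibreglass batt = ln(0.0514/0.0319)/(2πk) = 0.4770/(2π·0.0444) = 1.710 m·K/W
  R'_conv,out = 1/(2πr h) = 1/(2π·0.0514·18.9) = 0.1638 m·K/W
ΣR = 4.306×10^-4 + 1.710 + 0.1638 = 1.874 m·K/W
Q' = ΔT/ΣR = (7.85 °C − 30.1 °C)/1.874 = -11.9 W/m
(Negative Q' ⇒ heat flows inward; heat gain = 11.9 W/m.)

Q' = 11.9 W/m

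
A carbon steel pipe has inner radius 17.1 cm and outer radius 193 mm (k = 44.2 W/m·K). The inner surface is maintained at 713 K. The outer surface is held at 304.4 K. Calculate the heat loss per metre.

Q' = 9.38×10^5 W/m

Q' = 2πk·ΔT/ln(r₂/r₁) = 2π × 44.2 × 408.6 / ln(0.193/0.171) = 9.38×10^5 W/m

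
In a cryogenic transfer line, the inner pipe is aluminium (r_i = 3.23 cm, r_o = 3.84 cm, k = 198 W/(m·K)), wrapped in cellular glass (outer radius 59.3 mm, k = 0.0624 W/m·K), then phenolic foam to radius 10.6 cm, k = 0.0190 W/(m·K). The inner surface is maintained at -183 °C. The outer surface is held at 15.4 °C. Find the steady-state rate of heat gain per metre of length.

Treat each layer as a resistance in series:
  R'_aluminium = ln(0.0384/0.0323)/(2πk) = 0.1730/(2π·198) = 1.391×10^-4 m·K/W
  R'_cellular glass = ln(0.0593/0.0384)/(2πk) = 0.4346/(2π·0.0624) = 1.108 m·K/W
  R'_phenolic foam = ln(0.106/0.0593)/(2πk) = 0.5808/(2π·0.0190) = 4.865 m·K/W
ΣR = 1.391×10^-4 + 1.108 + 4.865 = 5.973 m·K/W
Q' = ΔT/ΣR = (-183 °C − 15.4 °C)/5.973 = -33.2 W/m
(Negative Q' ⇒ heat flows inward; heat gain = 33.2 W/m.)

Q' = 33.2 W/m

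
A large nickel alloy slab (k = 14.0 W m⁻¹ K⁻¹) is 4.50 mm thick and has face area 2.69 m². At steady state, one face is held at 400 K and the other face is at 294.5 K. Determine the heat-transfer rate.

Q = 883 kW

Q = kA·ΔT/L = 14.0 × 2.69 × |400 K − 294.5 K| / 0.00450 = 8.83×10^5 W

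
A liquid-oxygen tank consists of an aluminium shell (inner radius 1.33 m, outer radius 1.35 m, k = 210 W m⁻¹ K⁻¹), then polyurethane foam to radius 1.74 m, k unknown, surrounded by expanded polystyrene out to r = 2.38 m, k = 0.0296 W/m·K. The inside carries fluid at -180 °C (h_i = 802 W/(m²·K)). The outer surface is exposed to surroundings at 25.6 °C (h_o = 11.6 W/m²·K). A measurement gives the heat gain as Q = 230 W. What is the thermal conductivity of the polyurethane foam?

k = 0.0277 W/m·K

ΣR = ΔT/Q = |-180 − 25.6|/230 = 0.8939 K/W
Known resistances:
  R_conv,in = 1/(4πr²h) = 1/(4π·1.33²·802) = 5.609×10^-5 K/W
  R_aluminium = (1/1.33 − 1/1.35)/(4πk) = 0.01114/(4π·210) = 4.221×10^-6 K/W
  R_expanded polystyrene = (1/1.74 − 1/2.38)/(4πk) = 0.1545/(4π·0.0296) = 0.4155 K/W
  R_conv,out = 1/(4πr²h) = 1/(4π·2.38²·11.6) = 0.001211 K/W
R_polyurethane foam = ΣR − ΣR_known = 0.8939 − 0.4168 = 0.4771 K/W
(1/r₁−1/r₂)/(4πk) = 0.4771 ⇒ k = 0.1660/(4π·0.4771) = 0.0277 W/m·K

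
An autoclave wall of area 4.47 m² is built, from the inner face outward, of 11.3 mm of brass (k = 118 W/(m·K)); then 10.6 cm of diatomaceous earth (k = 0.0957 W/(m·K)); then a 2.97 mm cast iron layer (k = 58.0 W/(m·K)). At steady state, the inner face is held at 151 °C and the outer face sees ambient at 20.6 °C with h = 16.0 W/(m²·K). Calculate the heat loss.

Q = 498 W

Treat each layer as a resistance in series:
  R_brass = L/(kA) = 0.0113/(118·4.47) = 2.142×10^-5 K/W
  R_diatomaceous earth = L/(kA) = 0.106/(0.0957·4.47) = 0.2478 K/W
  R_cast iron = L/(kA) = 0.00297/(58.0·4.47) = 1.146×10^-5 K/W
  R_conv,out = 1/(hA) = 1/(16.0·4.47) = 0.01398 K/W
ΣR = 2.142×10^-5 + 0.2478 + 1.146×10^-5 + 0.01398 = 0.2618 K/W
Q = ΔT/ΣR = (151 °C − 20.6 °C)/0.2618 = 498 W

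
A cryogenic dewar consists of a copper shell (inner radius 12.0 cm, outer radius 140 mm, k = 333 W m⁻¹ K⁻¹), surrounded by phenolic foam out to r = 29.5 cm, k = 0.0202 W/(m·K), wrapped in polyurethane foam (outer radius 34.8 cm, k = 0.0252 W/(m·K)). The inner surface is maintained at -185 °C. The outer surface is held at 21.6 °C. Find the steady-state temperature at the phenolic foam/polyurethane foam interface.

T = 1.1 °C

Resistance network (inner→outer):
  R_copper = (1/0.120 − 1/0.140)/(4πk) = 1.190/(4π·333) = 2.845×10^-4 K/W
  R_phenolic foam = (1/0.140 − 1/0.295)/(4πk) = 3.753/(4π·0.0202) = 14.78 K/W
  R_polyurethane foam = (1/0.295 − 1/0.348)/(4πk) = 0.5163/(4π·0.0252) = 1.630 K/W
ΣR = 2.845×10^-4 + 14.78 + 1.630 = 16.41 K/W
Q = ΔT/ΣR = (-185 °C − 21.6 °C)/16.41 = -12.59 W
From the inner boundary to the phenolic foam/polyurethane foam interface, ΣR_partial = 14.78 K/W.
T_interface = T_in − Q·ΣR_partial = -185 °C − (-12.59)(14.78) = 1.1 °C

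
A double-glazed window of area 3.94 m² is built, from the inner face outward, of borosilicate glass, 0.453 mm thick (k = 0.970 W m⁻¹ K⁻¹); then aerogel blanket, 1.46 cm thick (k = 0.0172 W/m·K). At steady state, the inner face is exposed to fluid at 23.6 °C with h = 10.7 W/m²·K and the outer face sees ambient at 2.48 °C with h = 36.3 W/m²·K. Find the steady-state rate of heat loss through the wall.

Q = 85.8 W

Series thermal resistances, inner to outer:
  R_conv,in = 1/(hA) = 1/(10.7·3.94) = 0.02372 K/W
  R_borosilicate glass = L/(kA) = 4.53×10^-4/(0.970·3.94) = 1.185×10^-4 K/W
  R_aerogel blanket = L/(kA) = 0.0146/(0.0172·3.94) = 0.2154 K/W
  R_conv,out = 1/(hA) = 1/(36.3·3.94) = 0.006992 K/W
ΣR = 0.02372 + 1.185×10^-4 + 0.2154 + 0.006992 = 0.2462 K/W
Q = ΔT/ΣR = (23.6 °C − 2.48 °C)/0.2462 = 85.8 W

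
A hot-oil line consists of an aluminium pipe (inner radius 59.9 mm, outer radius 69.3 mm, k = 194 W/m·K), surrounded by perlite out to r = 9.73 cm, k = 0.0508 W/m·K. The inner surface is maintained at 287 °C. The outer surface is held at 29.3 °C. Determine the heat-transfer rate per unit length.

Q' = 242 W/m

Resistance network (inner→outer):
  R'_aluminium = ln(0.0693/0.0599)/(2πk) = 0.1458/(2π·194) = 1.196×10^-4 m·K/W
  R'_perlite = ln(0.0973/0.0693)/(2πk) = 0.3394/(2π·0.0508) = 1.063 m·K/W
ΣR = 1.196×10^-4 + 1.063 = 1.063 m·K/W
Q' = ΔT/ΣR = (287 °C − 29.3 °C)/1.063 = 242 W/m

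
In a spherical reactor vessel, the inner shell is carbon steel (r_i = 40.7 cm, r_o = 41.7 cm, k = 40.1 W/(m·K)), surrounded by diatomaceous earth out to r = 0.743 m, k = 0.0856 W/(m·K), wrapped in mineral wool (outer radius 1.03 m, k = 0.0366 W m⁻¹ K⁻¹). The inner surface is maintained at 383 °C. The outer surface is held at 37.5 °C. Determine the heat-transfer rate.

Q = 193 W

Resistance network (inner→outer):
  R_carbon steel = (1/0.407 − 1/0.417)/(4πk) = 0.05892/(4π·40.1) = 1.169×10^-4 K/W
  R_diatomaceous earth = (1/0.417 − 1/0.743)/(4πk) = 1.052/(4π·0.0856) = 0.9782 K/W
  R_mineral wool = (1/0.743 − 1/1.03)/(4πk) = 0.3750/(4π·0.0366) = 0.8154 K/W
ΣR = 1.169×10^-4 + 0.9782 + 0.8154 = 1.794 K/W
Q = ΔT/ΣR = (383 °C − 37.5 °C)/1.794 = 193 W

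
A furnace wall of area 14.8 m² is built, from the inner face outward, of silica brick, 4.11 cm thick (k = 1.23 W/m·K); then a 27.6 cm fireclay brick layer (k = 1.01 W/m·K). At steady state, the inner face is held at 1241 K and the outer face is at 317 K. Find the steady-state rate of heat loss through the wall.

Resistance network (inner→outer):
  R_silica brick = L/(kA) = 0.0411/(1.23·14.8) = 0.002258 K/W
  R_fireclay brick = L/(kA) = 0.276/(1.01·14.8) = 0.01846 K/W
ΣR = 0.002258 + 0.01846 = 0.02072 K/W
Q = ΔT/ΣR = (1241 K − 317 K)/0.02072 = 44600 W

Q = 44.6 kW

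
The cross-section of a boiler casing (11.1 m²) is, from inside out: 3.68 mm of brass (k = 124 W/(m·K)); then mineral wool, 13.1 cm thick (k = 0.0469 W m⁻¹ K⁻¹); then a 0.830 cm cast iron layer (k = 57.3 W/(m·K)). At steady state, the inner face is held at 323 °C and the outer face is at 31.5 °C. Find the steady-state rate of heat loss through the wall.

Treat each layer as a resistance in series:
  R_brass = L/(kA) = 0.00368/(124·11.1) = 2.674×10^-6 K/W
  R_mineral wool = L/(kA) = 0.131/(0.0469·11.1) = 0.2516 K/W
  R_cast iron = L/(kA) = 0.00830/(57.3·11.1) = 1.305×10^-5 K/W
ΣR = 2.674×10^-6 + 0.2516 + 1.305×10^-5 = 0.2516 K/W
Q = ΔT/ΣR = (323 °C − 31.5 °C)/0.2516 = 1160 W

Q = 1160 W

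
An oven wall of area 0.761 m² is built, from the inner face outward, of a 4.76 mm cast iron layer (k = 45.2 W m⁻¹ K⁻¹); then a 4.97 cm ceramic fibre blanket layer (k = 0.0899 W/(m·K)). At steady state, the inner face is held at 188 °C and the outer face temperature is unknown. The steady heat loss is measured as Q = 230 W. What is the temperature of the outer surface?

T_out = 20.9 °C

Sum the resistances:
  R_cast iron = L/(kA) = 0.00476/(45.2·0.761) = 1.384×10^-4 K/W
  R_ceramic fibre blanket = L/(kA) = 0.0497/(0.0899·0.761) = 0.7265 K/W
ΣR = 0.7266 K/W
ΔT = Q·ΣR = 230 × 0.7266 = 167.1 K
Heat flows outward, so T_out = T_in − ΔT = 188 − 167.1 = 20.9 °C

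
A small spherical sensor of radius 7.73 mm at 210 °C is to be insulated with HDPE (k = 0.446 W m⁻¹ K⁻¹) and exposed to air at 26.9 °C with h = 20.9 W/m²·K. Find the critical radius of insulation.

For a sphere, r_cr = 2k_ins/h = 2·0.446/20.9 = 0.0427 m = 4.27 cm

r_cr = 4.27 cm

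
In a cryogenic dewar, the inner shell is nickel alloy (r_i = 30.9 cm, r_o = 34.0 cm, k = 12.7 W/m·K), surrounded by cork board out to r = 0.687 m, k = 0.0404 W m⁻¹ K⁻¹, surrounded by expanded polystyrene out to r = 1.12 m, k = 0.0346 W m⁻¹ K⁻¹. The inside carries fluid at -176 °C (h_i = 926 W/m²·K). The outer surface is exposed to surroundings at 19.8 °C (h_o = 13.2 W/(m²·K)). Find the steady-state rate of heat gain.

Treat each layer as a resistance in series:
  R_conv,in = 1/(4πr²h) = 1/(4π·0.309²·926) = 9.000×10^-4 K/W
  R_nickel alloy = (1/0.309 − 1/0.340)/(4πk) = 0.2951/(4π·12.7) = 0.001849 K/W
  R_cork board = (1/0.340 − 1/0.687)/(4πk) = 1.486/(4π·0.0404) = 2.926 K/W
  R_expanded polystyrene = (1/0.687 − 1/1.12)/(4πk) = 0.5627/(4π·0.0346) = 1.294 K/W
  R_conv,out = 1/(4πr²h) = 1/(4π·1.12²·13.2) = 0.004806 K/W
ΣR = 9.000×10^-4 + 0.001849 + 2.926 + 1.294 + 0.004806 = 4.228 K/W
Q = ΔT/ΣR = (-176 °C − 19.8 °C)/4.228 = -46.3 W
(Negative Q ⇒ heat flows inward; heat gain = 46.3 W.)

Q = 46.3 W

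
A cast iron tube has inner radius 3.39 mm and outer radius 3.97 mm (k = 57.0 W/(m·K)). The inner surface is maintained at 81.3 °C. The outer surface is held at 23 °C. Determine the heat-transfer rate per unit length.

Q' = 2πk·ΔT/ln(r₂/r₁) = 2π × 57.0 × 58.3 / ln(0.00397/0.00339) = 1.32×10^5 W/m

Q' = 132 kW/m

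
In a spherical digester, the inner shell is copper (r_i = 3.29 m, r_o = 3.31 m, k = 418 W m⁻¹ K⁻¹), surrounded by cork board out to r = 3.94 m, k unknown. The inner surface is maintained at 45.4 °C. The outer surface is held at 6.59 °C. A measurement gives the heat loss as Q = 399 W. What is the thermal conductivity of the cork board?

ΣR = ΔT/Q = |45.4 − 6.59|/399 = 0.09727 K/W
Known resistances:
  R_copper = (1/3.29 − 1/3.31)/(4πk) = 0.001837/(4π·418) = 3.496×10^-7 K/W
R_cork board = ΣR − ΣR_known = 0.09727 − 3.496×10^-7 = 0.09727 K/W
(1/r₁−1/r₂)/(4πk) = 0.09727 ⇒ k = 0.04831/(4π·0.09727) = 0.0395 W/m·K

k = 0.0395 W/m·K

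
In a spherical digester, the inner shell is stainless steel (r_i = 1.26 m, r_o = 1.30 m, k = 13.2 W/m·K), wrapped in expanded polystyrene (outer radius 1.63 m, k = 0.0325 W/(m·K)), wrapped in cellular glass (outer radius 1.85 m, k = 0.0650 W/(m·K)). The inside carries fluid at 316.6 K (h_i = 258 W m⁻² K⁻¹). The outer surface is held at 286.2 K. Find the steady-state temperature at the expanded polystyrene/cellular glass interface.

Treat each layer as a resistance in series:
  R_conv,in = 1/(4πr²h) = 1/(4π·1.26²·258) = 1.943×10^-4 K/W
  R_stainless steel = (1/1.26 − 1/1.30)/(4πk) = 0.02442/(4π·13.2) = 1.472×10^-4 K/W
  R_expanded polystyrene = (1/1.30 − 1/1.63)/(4πk) = 0.1557/(4π·0.0325) = 0.3813 K/W
  R_cellular glass = (1/1.63 − 1/1.85)/(4πk) = 0.07296/(4π·0.0650) = 0.08932 K/W
ΣR = 1.943×10^-4 + 1.472×10^-4 + 0.3813 + 0.08932 = 0.4710 K/W
Q = ΔT/ΣR = (316.6 K − 286.2 K)/0.4710 = 64.54 W
From the inner boundary to the expanded polystyrene/cellular glass interface, ΣR_partial = 0.3816 K/W.
T_interface = T_in − Q·ΣR_partial = 316.6 K − (64.54)(0.3816) = 292.0 K

T = 292.0 K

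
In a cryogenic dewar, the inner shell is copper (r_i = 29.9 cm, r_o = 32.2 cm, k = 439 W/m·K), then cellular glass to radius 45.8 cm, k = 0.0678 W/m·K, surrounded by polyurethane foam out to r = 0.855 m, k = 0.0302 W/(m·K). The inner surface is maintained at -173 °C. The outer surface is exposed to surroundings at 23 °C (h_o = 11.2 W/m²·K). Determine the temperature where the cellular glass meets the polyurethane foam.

Series thermal resistances, inner to outer:
  R_copper = (1/0.299 − 1/0.322)/(4πk) = 0.2389/(4π·439) = 4.330×10^-5 K/W
  R_cellular glass = (1/0.322 − 1/0.458)/(4πk) = 0.9222/(4π·0.0678) = 1.082 K/W
  R_polyurethane foam = (1/0.458 − 1/0.855)/(4πk) = 1.014/(4π·0.0302) = 2.671 K/W
  R_conv,out = 1/(4πr²h) = 1/(4π·0.855²·11.2) = 0.009719 K/W
ΣR = 4.330×10^-5 + 1.082 + 2.671 + 0.009719 = 3.763 K/W
Q = ΔT/ΣR = (-173 °C − 23 °C)/3.763 = -52.09 W
From the inner boundary to the cellular glass/polyurethane foam interface, ΣR_partial = 1.082 K/W.
T_interface = T_in − Q·ΣR_partial = -173 °C − (-52.09)(1.082) = -117 °C

T = -117 °C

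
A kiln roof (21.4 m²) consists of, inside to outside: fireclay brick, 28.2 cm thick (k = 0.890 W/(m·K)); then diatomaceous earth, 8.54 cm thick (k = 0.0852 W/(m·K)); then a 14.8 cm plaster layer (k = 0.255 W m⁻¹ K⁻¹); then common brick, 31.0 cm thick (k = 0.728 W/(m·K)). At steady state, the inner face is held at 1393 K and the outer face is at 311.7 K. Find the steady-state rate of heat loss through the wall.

Q = 9.95 kW

Treat each layer as a resistance in series:
  R_fireclay brick = L/(kA) = 0.282/(0.890·21.4) = 0.01481 K/W
  R_diatomaceous earth = L/(kA) = 0.0854/(0.0852·21.4) = 0.04684 K/W
  R_plaster = L/(kA) = 0.148/(0.255·21.4) = 0.02712 K/W
  R_common brick = L/(kA) = 0.310/(0.728·21.4) = 0.01990 K/W
ΣR = 0.01481 + 0.04684 + 0.02712 + 0.01990 = 0.1087 K/W
Q = ΔT/ΣR = (1393 K − 311.7 K)/0.1087 = 9950 W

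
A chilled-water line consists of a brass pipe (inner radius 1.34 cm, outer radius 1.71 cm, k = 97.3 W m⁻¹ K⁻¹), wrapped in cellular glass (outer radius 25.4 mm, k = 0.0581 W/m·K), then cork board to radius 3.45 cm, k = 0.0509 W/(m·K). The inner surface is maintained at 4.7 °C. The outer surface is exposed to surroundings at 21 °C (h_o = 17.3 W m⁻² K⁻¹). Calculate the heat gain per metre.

Treat each layer as a resistance in series:
  R'_brass = ln(0.0171/0.0134)/(2πk) = 0.2438/(2π·97.3) = 3.988×10^-4 m·K/W
  R'_cellular glass = ln(0.0254/0.0171)/(2πk) = 0.3957/(2π·0.0581) = 1.084 m·K/W
  R'_cork board = ln(0.0345/0.0254)/(2πk) = 0.3062/(2π·0.0509) = 0.9575 m·K/W
  R'_conv,out = 1/(2πr h) = 1/(2π·0.0345·17.3) = 0.2667 m·K/W
ΣR = 3.988×10^-4 + 1.084 + 0.9575 + 0.2667 = 2.309 m·K/W
Q' = ΔT/ΣR = (4.7 °C − 21 °C)/2.309 = -7.06 W/m
(Negative Q' ⇒ heat flows inward; heat gain = 7.06 W/m.)

Q' = 7.06 W/m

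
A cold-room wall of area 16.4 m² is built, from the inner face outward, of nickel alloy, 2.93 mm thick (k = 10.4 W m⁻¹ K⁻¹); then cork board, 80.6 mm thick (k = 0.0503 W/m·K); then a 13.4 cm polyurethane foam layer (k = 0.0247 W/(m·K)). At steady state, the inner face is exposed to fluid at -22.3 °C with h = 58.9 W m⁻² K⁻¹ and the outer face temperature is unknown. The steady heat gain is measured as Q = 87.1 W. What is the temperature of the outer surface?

T_out = 15.1 °C

Series resistances:
  R_conv,in = 1/(hA) = 1/(58.9·16.4) = 0.001035 K/W
  R_nickel alloy = L/(kA) = 0.00293/(10.4·16.4) = 1.718×10^-5 K/W
  R_cork board = L/(kA) = 0.0806/(0.0503·16.4) = 0.09771 K/W
  R_polyurethane foam = L/(kA) = 0.134/(0.0247·16.4) = 0.3308 K/W
ΣR = 0.4296 K/W
ΔT = Q·ΣR = 87.1 × 0.4296 = 37.42 K
Heat flows inward, so T_out = T_in + ΔT = -22.3 + 37.42 = 15.1 °C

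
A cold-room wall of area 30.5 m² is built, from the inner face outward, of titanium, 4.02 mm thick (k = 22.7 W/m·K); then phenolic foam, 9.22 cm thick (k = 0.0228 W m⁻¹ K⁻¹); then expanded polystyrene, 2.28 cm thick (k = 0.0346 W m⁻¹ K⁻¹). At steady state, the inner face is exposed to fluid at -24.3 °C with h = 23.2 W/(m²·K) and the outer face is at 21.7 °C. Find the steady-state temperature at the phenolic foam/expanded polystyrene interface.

T = 15.3 °C

Series thermal resistances, inner to outer:
  R_conv,in = 1/(hA) = 1/(23.2·30.5) = 0.001413 K/W
  R_titanium = L/(kA) = 0.00402/(22.7·30.5) = 5.806×10^-6 K/W
  R_phenolic foam = L/(kA) = 0.0922/(0.0228·30.5) = 0.1326 K/W
  R_expanded polystyrene = L/(kA) = 0.0228/(0.0346·30.5) = 0.02161 K/W
ΣR = 0.001413 + 5.806×10^-6 + 0.1326 + 0.02161 = 0.1556 K/W
Q = ΔT/ΣR = (-24.3 °C − 21.7 °C)/0.1556 = -295.6 W
From the inner boundary to the phenolic foam/expanded polystyrene interface, ΣR_partial = 0.1340 K/W.
T_interface = T_in − Q·ΣR_partial = -24.3 °C − (-295.6)(0.1340) = 15.3 °C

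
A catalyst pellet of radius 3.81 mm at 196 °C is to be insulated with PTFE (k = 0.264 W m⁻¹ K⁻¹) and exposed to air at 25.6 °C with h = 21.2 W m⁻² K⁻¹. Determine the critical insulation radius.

r_cr = 2.49 cm

For a sphere, r_cr = 2k_ins/h = 2·0.264/21.2 = 0.0249 m = 2.49 cm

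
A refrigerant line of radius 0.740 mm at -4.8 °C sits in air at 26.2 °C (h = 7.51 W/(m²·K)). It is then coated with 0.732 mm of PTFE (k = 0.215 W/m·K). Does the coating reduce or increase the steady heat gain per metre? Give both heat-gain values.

increases: 1.08 → 2.08 W/m

Critical radius for a cylinder: r_cr = k/h = 0.0286 m = 2.86 cm.
Outer radius after coating: r₂ = 7.40×10^-4 + 7.32×10^-4 = 0.001472 m.
Since r₁ < r_cr and r₂ ≤ r_cr, the coating moves toward the maximum at r_cr — heat gain rises.
Bare: R = 1/(2πr₁h) = 28.64 m·K/W; Q = 31/28.64 = 1.08 W/m.
Coated: R = R_cond + R_conv = 14.91 m·K/W; Q = 31/14.91 = 2.08 W/m.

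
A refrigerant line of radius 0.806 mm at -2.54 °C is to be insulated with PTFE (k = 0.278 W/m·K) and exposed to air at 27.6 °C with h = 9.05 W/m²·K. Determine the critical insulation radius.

For a cylinder, r_cr = k_ins/h = 0.278/9.05 = 0.0307 m = 3.07 cm

r_cr = 3.07 cm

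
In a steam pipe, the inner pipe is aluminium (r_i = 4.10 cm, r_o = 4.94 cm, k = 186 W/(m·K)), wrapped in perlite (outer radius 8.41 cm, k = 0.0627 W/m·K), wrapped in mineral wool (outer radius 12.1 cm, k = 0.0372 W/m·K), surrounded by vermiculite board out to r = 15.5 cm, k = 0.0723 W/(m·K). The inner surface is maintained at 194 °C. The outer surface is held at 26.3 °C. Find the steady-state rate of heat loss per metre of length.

Resistance network (inner→outer):
  R'_aluminium = ln(0.0494/0.0410)/(2πk) = 0.1864/(2π·186) = 1.595×10^-4 m·K/W
  R'_perlite = ln(0.0841/0.0494)/(2πk) = 0.5321/(2π·0.0627) = 1.351 m·K/W
  R'_mineral wool = ln(0.121/0.0841)/(2πk) = 0.3638/(2π·0.0372) = 1.556 m·K/W
  R'_vermiculite board = ln(0.155/0.121)/(2πk) = 0.2476/(2π·0.0723) = 0.5451 m·K/W
ΣR = 1.595×10^-4 + 1.351 + 1.556 + 0.5451 = 3.452 m·K/W
Q' = ΔT/ΣR = (194 °C − 26.3 °C)/3.452 = 48.6 W/m

Q' = 48.6 W/m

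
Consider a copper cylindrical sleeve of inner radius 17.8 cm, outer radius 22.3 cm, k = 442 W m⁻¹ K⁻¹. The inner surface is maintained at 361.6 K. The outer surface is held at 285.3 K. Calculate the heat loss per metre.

Q' = 2πk·ΔT/ln(r₂/r₁) = 2π × 442 × 76.3 / ln(0.223/0.178) = 9.40×10^5 W/m

Q' = 9.40×10^5 W/m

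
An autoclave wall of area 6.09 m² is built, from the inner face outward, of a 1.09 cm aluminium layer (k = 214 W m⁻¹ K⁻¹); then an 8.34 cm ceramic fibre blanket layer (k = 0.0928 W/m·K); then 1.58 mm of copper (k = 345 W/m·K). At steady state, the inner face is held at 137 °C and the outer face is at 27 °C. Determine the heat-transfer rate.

Q = 745 W

Resistance network (inner→outer):
  R_aluminium = L/(kA) = 0.0109/(214·6.09) = 8.364×10^-6 K/W
  R_ceramic fibre blanket = L/(kA) = 0.0834/(0.0928·6.09) = 0.1476 K/W
  R_copper = L/(kA) = 0.00158/(345·6.09) = 7.520×10^-7 K/W
ΣR = 8.364×10^-6 + 0.1476 + 7.520×10^-7 = 0.1476 K/W
Q = ΔT/ΣR = (137 °C − 27 °C)/0.1476 = 745 W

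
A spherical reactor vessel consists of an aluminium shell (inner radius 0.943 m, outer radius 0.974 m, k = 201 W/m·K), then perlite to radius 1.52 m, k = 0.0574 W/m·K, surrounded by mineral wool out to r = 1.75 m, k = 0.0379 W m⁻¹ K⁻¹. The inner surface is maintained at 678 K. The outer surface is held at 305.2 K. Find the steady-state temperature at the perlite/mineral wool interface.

Treat each layer as a resistance in series:
  R_aluminium = (1/0.943 − 1/0.974)/(4πk) = 0.03375/(4π·201) = 1.336×10^-5 K/W
  R_perlite = (1/0.974 − 1/1.52)/(4πk) = 0.3688/(4π·0.0574) = 0.5113 K/W
  R_mineral wool = (1/1.52 − 1/1.75)/(4πk) = 0.08647/(4π·0.0379) = 0.1816 K/W
ΣR = 1.336×10^-5 + 0.5113 + 0.1816 = 0.6929 K/W
Q = ΔT/ΣR = (678 K − 305.2 K)/0.6929 = 538.0 W
From the inner boundary to the perlite/mineral wool interface, ΣR_partial = 0.5113 K/W.
T_interface = T_in − Q·ΣR_partial = 678 K − (538.0)(0.5113) = 403 K

T = 403 K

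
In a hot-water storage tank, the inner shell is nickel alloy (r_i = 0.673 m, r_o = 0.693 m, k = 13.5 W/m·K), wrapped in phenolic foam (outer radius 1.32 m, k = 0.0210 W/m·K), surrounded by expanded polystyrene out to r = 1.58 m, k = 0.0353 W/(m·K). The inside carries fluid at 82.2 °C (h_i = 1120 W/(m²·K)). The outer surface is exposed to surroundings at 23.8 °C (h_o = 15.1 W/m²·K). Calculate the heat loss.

Q = 20.3 W

Series thermal resistances, inner to outer:
  R_conv,in = 1/(4πr²h) = 1/(4π·0.673²·1120) = 1.569×10^-4 K/W
  R_nickel alloy = (1/0.673 − 1/0.693)/(4πk) = 0.04288/(4π·13.5) = 2.528×10^-4 K/W
  R_phenolic foam = (1/0.693 − 1/1.32)/(4πk) = 0.6854/(4π·0.0210) = 2.597 K/W
  R_expanded polystyrene = (1/1.32 − 1/1.58)/(4πk) = 0.1247/(4π·0.0353) = 0.2810 K/W
  R_conv,out = 1/(4πr²h) = 1/(4π·1.58²·15.1) = 0.002111 K/W
ΣR = 1.569×10^-4 + 2.528×10^-4 + 2.597 + 0.2810 + 0.002111 = 2.881 K/W
Q = ΔT/ΣR = (82.2 °C − 23.8 °C)/2.881 = 20.3 W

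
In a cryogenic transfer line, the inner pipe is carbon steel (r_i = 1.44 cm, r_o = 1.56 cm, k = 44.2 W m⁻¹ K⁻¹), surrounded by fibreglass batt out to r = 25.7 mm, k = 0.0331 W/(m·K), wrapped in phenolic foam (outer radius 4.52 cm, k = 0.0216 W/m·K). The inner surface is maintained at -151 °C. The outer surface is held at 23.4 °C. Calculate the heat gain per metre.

Q' = 26.6 W/m

Treat each layer as a resistance in series:
  R'_carbon steel = ln(0.0156/0.0144)/(2πk) = 0.08004/(2π·44.2) = 2.882×10^-4 m·K/W
  R'_fibreglass batt = ln(0.0257/0.0156)/(2πk) = 0.4992/(2π·0.0331) = 2.400 m·K/W
  R'_phenolic foam = ln(0.0452/0.0257)/(2πk) = 0.5646/(2π·0.0216) = 4.160 m·K/W
ΣR = 2.882×10^-4 + 2.400 + 4.160 = 6.560 m·K/W
Q' = ΔT/ΣR = (-151 °C − 23.4 °C)/6.560 = -26.6 W/m
(Negative Q' ⇒ heat flows inward; heat gain = 26.6 W/m.)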